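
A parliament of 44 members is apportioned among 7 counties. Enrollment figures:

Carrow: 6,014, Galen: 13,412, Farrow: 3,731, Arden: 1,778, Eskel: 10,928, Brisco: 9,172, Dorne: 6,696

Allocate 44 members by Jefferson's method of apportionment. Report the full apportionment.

Carrow 5, Galen 12, Farrow 3, Arden 1, Eskel 9, Brisco 8, Dorne 6

Standard divisor 51731/44 ≈ 1175.705; standard quotas: Carrow 5.115, Galen 11.408, Farrow 3.173, Arden 1.512, Eskel 9.295, Brisco 7.801, Dorne 5.695.
Rounding down gives 5, 11, 3, 1, 9, 7, 5 = 41 seats, so the divisor must be adjusted.
With modified divisor 1100: modified quotas Carrow 5.467, Galen 12.193, Farrow 3.392, Arden 1.616, Eskel 9.935, Brisco 8.338, Dorne 6.087.
Rounding down: Carrow 5, Galen 12, Farrow 3, Arden 1, Eskel 9, Brisco 8, Dorne 6 (total 44).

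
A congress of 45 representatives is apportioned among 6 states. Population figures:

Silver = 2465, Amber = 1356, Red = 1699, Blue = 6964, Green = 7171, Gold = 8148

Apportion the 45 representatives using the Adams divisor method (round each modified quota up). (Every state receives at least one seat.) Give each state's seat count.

Silver=4, Amber=3, Red=3, Blue=11, Green=11, Gold=13

Standard divisor 27803/45 ≈ 617.844; standard quotas: Silver 3.990, Amber 2.195, Red 2.750, Blue 11.271, Green 11.606, Gold 13.188.
Rounding up gives 4, 3, 3, 12, 12, 14 = 48 seats, so the divisor must be adjusted.
With modified divisor 660: modified quotas Silver 3.735, Amber 2.055, Red 2.574, Blue 10.552, Green 10.865, Gold 12.345.
Rounding up: Silver 4, Amber 3, Red 3, Blue 11, Green 11, Gold 13 (total 45).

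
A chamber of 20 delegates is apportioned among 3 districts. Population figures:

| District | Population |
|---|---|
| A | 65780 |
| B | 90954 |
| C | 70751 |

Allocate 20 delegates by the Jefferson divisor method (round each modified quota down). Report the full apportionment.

A=6, B=8, C=6

Standard divisor 227485/20 ≈ 11374.25; standard quotas: A 5.783, B 7.996, C 6.220.
Rounding down gives 5, 7, 6 = 18 seats, so the divisor must be adjusted.
With modified divisor 10500: modified quotas A 6.265, B 8.662, C 6.738.
Rounding down: A 6, B 8, C 6 (total 20).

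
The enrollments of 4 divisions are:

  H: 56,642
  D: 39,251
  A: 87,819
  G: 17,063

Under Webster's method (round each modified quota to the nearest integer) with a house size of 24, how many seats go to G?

2

Standard divisor 200775/24 ≈ 8365.625; standard quotas: H 6.771, D 4.692, A 10.498, G 2.040.
Rounding to the nearest integer gives H 7, D 5, A 10, G 2 — total 24, matching the house size, so no adjustment is needed.
G receives 2.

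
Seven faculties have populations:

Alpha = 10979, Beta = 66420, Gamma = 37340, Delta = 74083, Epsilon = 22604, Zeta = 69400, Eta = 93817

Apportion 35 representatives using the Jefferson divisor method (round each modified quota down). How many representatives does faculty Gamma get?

Standard divisor 374643/35 ≈ 10704.086; standard quotas: Alpha 1.026, Beta 6.205, Gamma 3.488, Delta 6.921, Epsilon 2.112, Zeta 6.484, Eta 8.765.
Rounding down gives 1, 6, 3, 6, 2, 6, 8 = 32 seats, so the divisor must be adjusted.
With modified divisor 9700: modified quotas Alpha 1.132, Beta 6.847, Gamma 3.849, Delta 7.637, Epsilon 2.330, Zeta 7.155, Eta 9.672.
Rounding down: Alpha 1, Beta 6, Gamma 3, Delta 7, Epsilon 2, Zeta 7, Eta 9 (total 35).
Gamma receives 3.

3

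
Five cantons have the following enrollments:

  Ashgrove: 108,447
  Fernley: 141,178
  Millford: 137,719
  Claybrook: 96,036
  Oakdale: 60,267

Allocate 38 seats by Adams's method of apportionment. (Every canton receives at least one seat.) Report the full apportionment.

Standard divisor 543647/38 ≈ 14306.5; standard quotas: Ashgrove 7.580, Fernley 9.868, Millford 9.626, Claybrook 6.713, Oakdale 4.213.
Rounding up gives 8, 10, 10, 7, 5 = 40 seats, so the divisor must be adjusted.
With modified divisor 15400: modified quotas Ashgrove 7.042, Fernley 9.167, Millford 8.943, Claybrook 6.236, Oakdale 3.913.
Rounding up: Ashgrove 8, Fernley 10, Millford 9, Claybrook 7, Oakdale 4 (total 38).

Ashgrove 8, Fernley 10, Millford 9, Claybrook 7, Oakdale 4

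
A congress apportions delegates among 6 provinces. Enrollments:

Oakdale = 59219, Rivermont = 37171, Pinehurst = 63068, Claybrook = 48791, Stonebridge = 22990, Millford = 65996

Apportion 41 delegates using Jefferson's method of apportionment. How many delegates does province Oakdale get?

Standard divisor 297235/41 ≈ 7249.634; standard quotas: Oakdale 8.169, Rivermont 5.127, Pinehurst 8.699, Claybrook 6.730, Stonebridge 3.171, Millford 9.103.
Rounding down gives 8, 5, 8, 6, 3, 9 = 39 seats, so the divisor must be adjusted.
With modified divisor 6800: modified quotas Oakdale 8.709, Rivermont 5.466, Pinehurst 9.275, Claybrook 7.175, Stonebridge 3.381, Millford 9.705.
Rounding down: Oakdale 8, Rivermont 5, Pinehurst 9, Claybrook 7, Stonebridge 3, Millford 9 (total 41).
Oakdale receives 8.

8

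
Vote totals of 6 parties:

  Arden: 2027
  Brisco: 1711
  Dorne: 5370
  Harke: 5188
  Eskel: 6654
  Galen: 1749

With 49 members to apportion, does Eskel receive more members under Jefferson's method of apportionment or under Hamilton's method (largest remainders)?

Jefferson: Arden 4, Brisco 3, Dorne 12, Harke 11, Eskel 15, Galen 4.
Hamilton: Arden 4, Brisco 4, Dorne 12, Harke 11, Eskel 14, Galen 4.
Eskel gets 15 under Jefferson and 14 under Hamilton.

Jefferson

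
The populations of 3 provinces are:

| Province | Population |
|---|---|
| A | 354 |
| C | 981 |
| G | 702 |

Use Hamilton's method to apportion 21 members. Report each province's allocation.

A: 4, C: 10, G: 7

Standard divisor: 2037 ÷ 21 = 97.
Standard quotas: A 3.649, C 10.113, G 7.237.
Lower quotas: A 3, C 10, G 7 (sum 20, leaving 1 seat).
Remainders in descending order: A 0.649, G 0.237, C 0.113.
Largest remainder: A receives the extra seat.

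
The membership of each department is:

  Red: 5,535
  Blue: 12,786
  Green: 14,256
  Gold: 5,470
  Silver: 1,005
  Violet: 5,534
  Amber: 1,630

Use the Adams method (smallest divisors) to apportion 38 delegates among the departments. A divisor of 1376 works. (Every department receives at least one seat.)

With modified divisor 1376: modified quotas Red 4.023, Blue 9.292, Green 10.360, Gold 3.975, Silver 0.730, Violet 4.022, Amber 1.185.
Rounding up: Red 5, Blue 10, Green 11, Gold 4, Silver 1, Violet 5, Amber 2 (total 38).

Red: 5; Blue: 10; Green: 11; Gold: 4; Silver: 1; Violet: 5; Amber: 2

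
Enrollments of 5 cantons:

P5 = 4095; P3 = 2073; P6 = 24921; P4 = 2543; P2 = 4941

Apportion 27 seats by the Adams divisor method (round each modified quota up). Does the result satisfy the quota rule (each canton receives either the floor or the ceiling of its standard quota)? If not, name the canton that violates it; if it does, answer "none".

P6

Standard quotas: P5 2.866, P3 1.451, P6 17.444, P4 1.780, P2 3.459.
Adams allocation: P5 3, P3 2, P6 16, P4 2, P2 4.
P6 has quota 17.444 (lower 17, upper 18) but receives 16 — outside the quota interval.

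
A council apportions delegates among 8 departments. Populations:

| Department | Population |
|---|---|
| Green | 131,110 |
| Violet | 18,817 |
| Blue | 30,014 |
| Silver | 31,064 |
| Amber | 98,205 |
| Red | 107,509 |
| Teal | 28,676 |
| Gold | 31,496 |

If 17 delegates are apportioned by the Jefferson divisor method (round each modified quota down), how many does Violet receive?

Standard divisor 476891/17 ≈ 28052.412; standard quotas: Green 4.674, Violet 0.671, Blue 1.070, Silver 1.107, Amber 3.501, Red 3.832, Teal 1.022, Gold 1.123.
Rounding down gives 4, 0, 1, 1, 3, 3, 1, 1 = 14 seats, so the divisor must be adjusted.
With modified divisor 23200: modified quotas Green 5.651, Violet 0.811, Blue 1.294, Silver 1.339, Amber 4.233, Red 4.634, Teal 1.236, Gold 1.358.
Rounding down: Green 5, Violet 0, Blue 1, Silver 1, Amber 4, Red 4, Teal 1, Gold 1 (total 17).
Violet receives 0.

0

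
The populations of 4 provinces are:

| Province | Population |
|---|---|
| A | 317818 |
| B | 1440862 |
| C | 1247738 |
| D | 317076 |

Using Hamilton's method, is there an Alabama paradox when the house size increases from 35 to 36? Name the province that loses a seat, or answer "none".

A

At 35 seats: A 4, B 15, C 13, D 3.
At 36 seats: A 3, B 16, C 14, D 3.
A drops from 4 to 3.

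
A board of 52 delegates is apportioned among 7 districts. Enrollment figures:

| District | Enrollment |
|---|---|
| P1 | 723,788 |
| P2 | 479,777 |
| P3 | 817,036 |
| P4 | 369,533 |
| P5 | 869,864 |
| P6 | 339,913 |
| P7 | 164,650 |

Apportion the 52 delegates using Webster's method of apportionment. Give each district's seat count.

Standard divisor 3764561/52 ≈ 72395.404; standard quotas: P1 9.998, P2 6.627, P3 11.286, P4 5.104, P5 12.015, P6 4.695, P7 2.274.
Rounding to the nearest integer gives P1 10, P2 7, P3 11, P4 5, P5 12, P6 5, P7 2 — total 52, matching the house size, so no adjustment is needed.

P1: 10; P2: 7; P3: 11; P4: 5; P5: 12; P6: 5; P7: 2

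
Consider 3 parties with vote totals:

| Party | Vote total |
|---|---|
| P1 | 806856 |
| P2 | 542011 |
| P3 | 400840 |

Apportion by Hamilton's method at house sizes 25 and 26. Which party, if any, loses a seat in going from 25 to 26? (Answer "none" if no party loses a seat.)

At 25 seats: P1 11, P2 8, P3 6.
At 26 seats: P1 12, P2 8, P3 6.
No party's allocation decreased.

none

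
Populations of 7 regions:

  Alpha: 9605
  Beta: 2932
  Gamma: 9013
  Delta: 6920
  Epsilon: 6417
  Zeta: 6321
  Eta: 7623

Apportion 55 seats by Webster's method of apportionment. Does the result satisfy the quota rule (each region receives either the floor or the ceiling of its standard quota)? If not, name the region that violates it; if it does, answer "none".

Standard quotas: Alpha 10.818, Beta 3.302, Gamma 10.152, Delta 7.794, Epsilon 7.228, Zeta 7.120, Eta 8.586.
Webster allocation: Alpha 11, Beta 3, Gamma 10, Delta 8, Epsilon 7, Zeta 7, Eta 9.
Every allocation lies between the lower and upper quota.

none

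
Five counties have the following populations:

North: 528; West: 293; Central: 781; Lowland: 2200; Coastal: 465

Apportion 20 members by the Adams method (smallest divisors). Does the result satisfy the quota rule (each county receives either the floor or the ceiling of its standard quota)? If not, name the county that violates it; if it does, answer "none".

Standard quotas: North 2.475, West 1.373, Central 3.661, Lowland 10.312, Coastal 2.180.
Adams allocation: North 3, West 2, Central 4, Lowland 9, Coastal 2.
Lowland has quota 10.312 (lower 10, upper 11) but receives 9 — outside the quota interval.

Lowland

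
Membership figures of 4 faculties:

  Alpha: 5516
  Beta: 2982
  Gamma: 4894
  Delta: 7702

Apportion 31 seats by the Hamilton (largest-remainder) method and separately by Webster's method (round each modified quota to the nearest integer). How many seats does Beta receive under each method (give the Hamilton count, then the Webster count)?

Hamilton: Alpha 8, Beta 5, Gamma 7, Delta 11.
Webster: Alpha 8, Beta 4, Gamma 7, Delta 12.
Beta gets 5 under Hamilton and 4 under Webster.

5 and 4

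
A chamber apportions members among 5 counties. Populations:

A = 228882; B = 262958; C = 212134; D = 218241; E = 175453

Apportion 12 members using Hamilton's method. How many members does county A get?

Total 1097668; standard divisor 1097668/12 ≈ 91472.333.
Standard quotas: A 2.5022, B 2.8747, C 2.3191, D 2.3859, E 1.9181.
Lower quotas: A 2, B 2, C 2, D 2, E 1 (sum 9, leaving 3 seats).
Remainders in descending order: E 0.9181, B 0.8747, A 0.5022, D 0.3859, C 0.3191.
The surplus seats go to E, B, A.
A receives 3.

3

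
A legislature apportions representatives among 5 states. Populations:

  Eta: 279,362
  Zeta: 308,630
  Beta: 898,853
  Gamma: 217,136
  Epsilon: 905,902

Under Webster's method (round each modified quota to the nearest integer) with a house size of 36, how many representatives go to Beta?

Standard divisor 2609883/36 ≈ 72496.75; standard quotas: Eta 3.853, Zeta 4.257, Beta 12.399, Gamma 2.995, Epsilon 12.496.
Rounding to the nearest integer gives 4, 4, 12, 3, 12 = 35 seats, so the divisor must be adjusted.
With modified divisor 72200: modified quotas Eta 3.869, Zeta 4.275, Beta 12.449, Gamma 3.007, Epsilon 12.547.
Rounding to the nearest integer: Eta 4, Zeta 4, Beta 12, Gamma 3, Epsilon 13 (total 36).
Beta receives 12.

12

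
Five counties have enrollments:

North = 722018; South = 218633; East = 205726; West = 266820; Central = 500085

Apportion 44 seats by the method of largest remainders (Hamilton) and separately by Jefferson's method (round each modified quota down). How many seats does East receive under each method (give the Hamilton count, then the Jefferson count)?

Hamilton: North 17, South 5, East 5, West 6, Central 11.
Jefferson: North 17, South 5, East 4, West 6, Central 12.
East gets 5 under Hamilton and 4 under Jefferson.

5 and 4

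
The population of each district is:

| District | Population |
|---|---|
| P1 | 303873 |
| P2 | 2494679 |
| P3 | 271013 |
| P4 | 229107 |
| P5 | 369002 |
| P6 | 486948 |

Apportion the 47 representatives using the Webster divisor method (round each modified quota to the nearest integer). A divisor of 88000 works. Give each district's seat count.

P1 3, P2 28, P3 3, P4 3, P5 4, P6 6

With modified divisor 88000: modified quotas P1 3.453, P2 28.349, P3 3.080, P4 2.603, P5 4.193, P6 5.534.
Rounding to the nearest integer: P1 3, P2 28, P3 3, P4 3, P5 4, P6 6 (total 47).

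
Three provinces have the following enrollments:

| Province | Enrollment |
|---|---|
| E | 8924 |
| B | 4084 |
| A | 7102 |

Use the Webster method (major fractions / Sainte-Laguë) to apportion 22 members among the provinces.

Standard divisor 20110/22 ≈ 914.091; standard quotas: E 9.763, B 4.468, A 7.769.
Rounding to the nearest integer gives E 10, B 4, A 8 — total 22, matching the house size, so no adjustment is needed.

E: 10, B: 4, A: 8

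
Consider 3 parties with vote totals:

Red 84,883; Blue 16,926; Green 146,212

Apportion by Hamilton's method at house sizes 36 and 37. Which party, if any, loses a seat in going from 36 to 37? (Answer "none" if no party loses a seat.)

Blue

At 36 seats: Red 12, Blue 3, Green 21.
At 37 seats: Red 13, Blue 2, Green 22.
Blue drops from 3 to 2.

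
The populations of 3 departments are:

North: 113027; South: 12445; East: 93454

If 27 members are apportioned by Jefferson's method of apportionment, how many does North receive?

14

Standard divisor 218926/27 ≈ 8108.37; standard quotas: North 13.940, South 1.535, East 11.526.
Rounding down gives 13, 1, 11 = 25 seats, so the divisor must be adjusted.
With modified divisor 7700: modified quotas North 14.679, South 1.616, East 12.137.
Rounding down: North 14, South 1, East 12 (total 27).
North receives 14.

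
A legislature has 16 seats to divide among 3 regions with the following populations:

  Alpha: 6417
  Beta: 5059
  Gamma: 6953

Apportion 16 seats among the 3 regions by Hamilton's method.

Total 18429; standard divisor 18429/16 ≈ 1151.812.
Standard quotas: Alpha 5.5712, Beta 4.3922, Gamma 6.0366.
Lower quotas: Alpha 5, Beta 4, Gamma 6 (sum 15, leaving 1 seat).
Remainders in descending order: Alpha 0.5712, Beta 0.3922, Gamma 0.0366.
The surplus seat goes to Alpha.

Alpha=6; Beta=4; Gamma=6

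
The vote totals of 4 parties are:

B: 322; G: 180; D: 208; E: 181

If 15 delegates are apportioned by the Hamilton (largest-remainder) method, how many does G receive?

Standard divisor: 891 ÷ 15 ≈ 59.4.
Standard quotas: B 5.421, G 3.030, D 3.502, E 3.047.
Lower quotas: B 5, G 3, D 3, E 3 (sum 14, leaving 1 seat).
Remainders in descending order: D 0.502, B 0.421, E 0.047, G 0.030.
Largest remainder: D receives the extra seat.
G receives 3.

3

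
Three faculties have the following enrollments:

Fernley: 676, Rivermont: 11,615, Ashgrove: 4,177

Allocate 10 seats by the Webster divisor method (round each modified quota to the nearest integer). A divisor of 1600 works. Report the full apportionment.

Fernley: 0, Rivermont: 7, Ashgrove: 3

With modified divisor 1600: modified quotas Fernley 0.422, Rivermont 7.259, Ashgrove 2.611.
Rounding to the nearest integer: Fernley 0, Rivermont 7, Ashgrove 3 (total 10).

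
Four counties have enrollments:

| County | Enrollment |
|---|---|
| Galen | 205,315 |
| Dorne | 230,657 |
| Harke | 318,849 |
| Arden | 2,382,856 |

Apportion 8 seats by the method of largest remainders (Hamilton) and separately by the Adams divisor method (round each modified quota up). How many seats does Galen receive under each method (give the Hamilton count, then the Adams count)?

0 and 1

Hamilton: Galen 0, Dorne 1, Harke 1, Arden 6.
Adams: Galen 1, Dorne 1, Harke 1, Arden 5.
Galen gets 0 under Hamilton and 1 under Adams.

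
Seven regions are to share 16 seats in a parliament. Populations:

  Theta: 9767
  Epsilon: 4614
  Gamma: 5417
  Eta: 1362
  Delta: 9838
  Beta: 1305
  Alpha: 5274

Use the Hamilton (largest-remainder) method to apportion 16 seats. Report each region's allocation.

The standard divisor is 37577/16 ≈ 2348.562.
Standard quotas: Theta 4.1587, Epsilon 1.9646, Gamma 2.3065, Eta 0.5799, Delta 4.1889, Beta 0.5557, Alpha 2.2456.
Lower quotas: Theta 4, Epsilon 1, Gamma 2, Eta 0, Delta 4, Beta 0, Alpha 2 (sum 13, leaving 3 seats).
Remainders in descending order: Epsilon 0.9646, Eta 0.5799, Beta 0.5557, Gamma 0.3065, Alpha 0.2456, Delta 0.1889, Theta 0.1587.
Largest remainders: Epsilon, Eta, Beta receive the extra seats.

Theta: 4, Epsilon: 2, Gamma: 2, Eta: 1, Delta: 4, Beta: 1, Alpha: 2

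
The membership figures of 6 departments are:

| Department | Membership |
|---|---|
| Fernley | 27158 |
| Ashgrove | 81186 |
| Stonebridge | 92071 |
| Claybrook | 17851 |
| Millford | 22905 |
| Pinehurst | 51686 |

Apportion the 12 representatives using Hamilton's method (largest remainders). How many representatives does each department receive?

Fernley=1; Ashgrove=3; Stonebridge=4; Claybrook=1; Millford=1; Pinehurst=2

Standard divisor: 292857 ÷ 12 ≈ 24404.75.
Standard quotas: Fernley 1.1128, Ashgrove 3.3266, Stonebridge 3.7727, Claybrook 0.7315, Millford 0.9385, Pinehurst 2.1179.
Lower quotas: Fernley 1, Ashgrove 3, Stonebridge 3, Claybrook 0, Millford 0, Pinehurst 2 (sum 9, leaving 3 seats).
Remainders in descending order: Millford 0.9385, Stonebridge 0.7727, Claybrook 0.7315, Ashgrove 0.3266, Pinehurst 0.1179, Fernley 0.1128.
Largest remainders: Millford, Stonebridge, Claybrook receive the extra seats.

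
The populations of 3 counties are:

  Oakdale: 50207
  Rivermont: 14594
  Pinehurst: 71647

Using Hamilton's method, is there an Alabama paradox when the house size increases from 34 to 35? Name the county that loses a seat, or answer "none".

none

At 34 seats: Oakdale 12, Rivermont 4, Pinehurst 18.
At 35 seats: Oakdale 13, Rivermont 4, Pinehurst 18.
No county's allocation decreased.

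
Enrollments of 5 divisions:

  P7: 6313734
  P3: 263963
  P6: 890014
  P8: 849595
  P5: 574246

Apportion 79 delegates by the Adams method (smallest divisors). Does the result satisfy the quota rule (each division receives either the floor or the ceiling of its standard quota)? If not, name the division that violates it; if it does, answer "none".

P7

Standard quotas: P7 56.097, P3 2.345, P6 7.908, P8 7.549, P5 5.102.
Adams allocation: P7 55, P3 3, P6 8, P8 8, P5 5.
P7 has quota 56.097 (lower 56, upper 57) but receives 55 — outside the quota interval.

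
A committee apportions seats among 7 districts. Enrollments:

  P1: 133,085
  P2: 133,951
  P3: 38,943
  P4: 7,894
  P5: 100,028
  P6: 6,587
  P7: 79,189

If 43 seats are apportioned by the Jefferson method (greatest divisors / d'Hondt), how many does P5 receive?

9

Standard divisor 499677/43 ≈ 11620.395; standard quotas: P1 11.453, P2 11.527, P3 3.351, P4 0.679, P5 8.608, P6 0.567, P7 6.815.
Rounding down gives 11, 11, 3, 0, 8, 0, 6 = 39 seats, so the divisor must be adjusted.
With modified divisor 10700: modified quotas P1 12.438, P2 12.519, P3 3.640, P4 0.738, P5 9.348, P6 0.616, P7 7.401.
Rounding down: P1 12, P2 12, P3 3, P4 0, P5 9, P6 0, P7 7 (total 43).
P5 receives 9.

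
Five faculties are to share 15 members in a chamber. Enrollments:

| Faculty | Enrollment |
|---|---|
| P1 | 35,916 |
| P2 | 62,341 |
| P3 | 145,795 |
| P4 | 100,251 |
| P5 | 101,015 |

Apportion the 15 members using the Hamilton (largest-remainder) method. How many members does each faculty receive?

Standard divisor: 445318 ÷ 15 ≈ 29687.867.
Standard quotas: P1 1.2098, P2 2.0999, P3 4.9109, P4 3.3768, P5 3.4026.
Lower quotas: P1 1, P2 2, P3 4, P4 3, P5 3 (sum 13, leaving 2 seats).
Remainders in descending order: P3 0.9109, P5 0.4026, P4 0.3768, P1 0.2098, P2 0.0999.
The surplus seats go to P3, P5.

P1 1; P2 2; P3 5; P4 3; P5 4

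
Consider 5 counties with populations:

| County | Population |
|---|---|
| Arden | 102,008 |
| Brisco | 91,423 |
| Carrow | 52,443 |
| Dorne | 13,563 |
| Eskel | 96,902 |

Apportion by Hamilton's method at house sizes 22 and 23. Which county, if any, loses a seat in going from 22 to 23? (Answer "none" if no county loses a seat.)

none

At 22 seats: Arden 6, Brisco 6, Carrow 3, Dorne 1, Eskel 6.
At 23 seats: Arden 7, Brisco 6, Carrow 3, Dorne 1, Eskel 6.
No county's allocation decreased.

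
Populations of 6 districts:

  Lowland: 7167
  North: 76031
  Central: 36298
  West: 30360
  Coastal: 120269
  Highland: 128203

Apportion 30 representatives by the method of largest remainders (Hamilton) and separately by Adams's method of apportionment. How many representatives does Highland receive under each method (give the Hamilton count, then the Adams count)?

10 and 9

Hamilton: Lowland 0, North 6, Central 3, West 2, Coastal 9, Highland 10.
Adams: Lowland 1, North 6, Central 3, West 3, Coastal 8, Highland 9.
Highland gets 10 under Hamilton and 9 under Adams.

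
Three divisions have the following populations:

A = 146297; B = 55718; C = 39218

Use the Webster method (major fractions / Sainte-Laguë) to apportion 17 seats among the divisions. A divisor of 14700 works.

A 10, B 4, C 3

With modified divisor 14700: modified quotas A 9.952, B 3.790, C 2.668.
Rounding to the nearest integer: A 10, B 4, C 3 (total 17).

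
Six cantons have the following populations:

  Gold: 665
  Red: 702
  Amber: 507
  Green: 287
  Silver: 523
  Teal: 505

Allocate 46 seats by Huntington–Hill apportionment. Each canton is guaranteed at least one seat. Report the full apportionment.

Gold=10; Red=10; Amber=7; Green=4; Silver=8; Teal=7

With divisor 69: modified quotas Gold 9.638, Red 10.174, Amber 7.348, Green 4.159, Silver 7.580, Teal 7.319.
Geometric-mean thresholds: Gold √(9·10)=9.487, Red √(10·11)=10.488, Amber √(7·8)=7.483, Green √(4·5)=4.472, Silver √(7·8)=7.483, Teal √(7·8)=7.483.
Each quota rounded against its threshold gives Gold 10, Red 10, Amber 7, Green 4, Silver 8, Teal 7 (total 46).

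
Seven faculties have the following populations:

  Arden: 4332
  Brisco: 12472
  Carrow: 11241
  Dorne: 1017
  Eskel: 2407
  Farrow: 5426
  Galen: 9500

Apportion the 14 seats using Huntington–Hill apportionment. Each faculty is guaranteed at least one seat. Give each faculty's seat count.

Arden 1, Brisco 3, Carrow 3, Dorne 1, Eskel 1, Farrow 2, Galen 3

With divisor 3719: modified quotas Arden 1.165, Brisco 3.354, Carrow 3.023, Dorne 0.273, Eskel 0.647, Farrow 1.459, Galen 2.554.
Geometric-mean thresholds: Arden √(1·2)=1.414, Brisco √(3·4)=3.464, Carrow √(3·4)=3.464, Dorne (min 1), Eskel (min 1), Farrow √(1·2)=1.414, Galen √(2·3)=2.449.
Each quota rounded against its threshold gives Arden 1, Brisco 3, Carrow 3, Dorne 1, Eskel 1, Farrow 2, Galen 3 (total 14).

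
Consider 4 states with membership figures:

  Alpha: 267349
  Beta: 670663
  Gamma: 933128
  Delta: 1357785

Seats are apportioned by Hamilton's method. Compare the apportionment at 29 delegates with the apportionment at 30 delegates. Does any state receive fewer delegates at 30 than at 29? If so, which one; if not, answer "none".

Alpha

At 29 seats: Alpha 3, Beta 6, Gamma 8, Delta 12.
At 30 seats: Alpha 2, Beta 6, Gamma 9, Delta 13.
Alpha drops from 3 to 2.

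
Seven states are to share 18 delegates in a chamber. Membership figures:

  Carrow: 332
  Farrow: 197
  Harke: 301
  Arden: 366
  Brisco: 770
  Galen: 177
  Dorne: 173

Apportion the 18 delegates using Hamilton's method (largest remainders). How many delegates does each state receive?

Carrow=3, Farrow=2, Harke=2, Arden=3, Brisco=6, Galen=1, Dorne=1

Standard divisor: 2316 ÷ 18 ≈ 128.667.
Standard quotas: Carrow 2.580, Farrow 1.531, Harke 2.339, Arden 2.845, Brisco 5.984, Galen 1.376, Dorne 1.345.
Lower quotas: Carrow 2, Farrow 1, Harke 2, Arden 2, Brisco 5, Galen 1, Dorne 1 (sum 14, leaving 4 seats).
Remainders in descending order: Brisco 0.984, Arden 0.845, Carrow 0.580, Farrow 0.531, Galen 0.376, Dorne 0.345, Harke 0.339.
Largest remainders: Brisco, Arden, Carrow, Farrow receive the extra seats.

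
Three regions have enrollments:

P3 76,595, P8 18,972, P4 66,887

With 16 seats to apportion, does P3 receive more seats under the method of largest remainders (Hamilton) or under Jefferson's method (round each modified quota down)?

Jefferson

Hamilton: P3 7, P8 2, P4 7.
Jefferson: P3 8, P8 1, P4 7.
P3 gets 7 under Hamilton and 8 under Jefferson.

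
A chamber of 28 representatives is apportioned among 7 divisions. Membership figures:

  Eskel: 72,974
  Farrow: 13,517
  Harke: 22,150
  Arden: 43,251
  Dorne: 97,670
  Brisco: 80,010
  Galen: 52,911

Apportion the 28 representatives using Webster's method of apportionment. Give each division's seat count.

Eskel 5, Farrow 1, Harke 2, Arden 3, Dorne 7, Brisco 6, Galen 4

Standard divisor 382483/28 ≈ 13660.107; standard quotas: Eskel 5.342, Farrow 0.990, Harke 1.622, Arden 3.166, Dorne 7.150, Brisco 5.857, Galen 3.873.
Rounding to the nearest integer gives Eskel 5, Farrow 1, Harke 2, Arden 3, Dorne 7, Brisco 6, Galen 4 — total 28, matching the house size, so no adjustment is needed.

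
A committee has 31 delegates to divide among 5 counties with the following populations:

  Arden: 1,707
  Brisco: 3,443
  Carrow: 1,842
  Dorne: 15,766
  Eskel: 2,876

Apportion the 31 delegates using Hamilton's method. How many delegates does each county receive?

The standard divisor is 25634/31 ≈ 826.903.
Standard quotas: Arden 2.0643, Brisco 4.1637, Carrow 2.2276, Dorne 19.0663, Eskel 3.4780.
Lower quotas: Arden 2, Brisco 4, Carrow 2, Dorne 19, Eskel 3 (sum 30, leaving 1 seat).
Remainders in descending order: Eskel 0.4780, Carrow 0.2276, Brisco 0.1637, Dorne 0.0663, Arden 0.0643.
Largest remainder: Eskel receives the extra seat.

Arden 2; Brisco 4; Carrow 2; Dorne 19; Eskel 4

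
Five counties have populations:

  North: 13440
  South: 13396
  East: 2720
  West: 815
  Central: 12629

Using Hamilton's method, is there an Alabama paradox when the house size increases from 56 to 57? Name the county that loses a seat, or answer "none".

At 56 seats: North 18, South 17, East 4, West 1, Central 16.
At 57 seats: North 18, South 18, East 3, West 1, Central 17.
East drops from 4 to 3.

East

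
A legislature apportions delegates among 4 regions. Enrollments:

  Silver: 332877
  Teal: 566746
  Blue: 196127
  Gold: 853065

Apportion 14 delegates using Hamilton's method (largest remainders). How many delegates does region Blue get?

2

Total 1948815; standard divisor 1948815/14 ≈ 139201.071.
Standard quotas: Silver 2.3913, Teal 4.0714, Blue 1.4089, Gold 6.1283.
Lower quotas: Silver 2, Teal 4, Blue 1, Gold 6 (sum 13, leaving 1 seat).
Remainders in descending order: Blue 0.4089, Silver 0.3913, Gold 0.1283, Teal 0.0714.
Largest remainder: Blue receives the extra seat.
Blue receives 2.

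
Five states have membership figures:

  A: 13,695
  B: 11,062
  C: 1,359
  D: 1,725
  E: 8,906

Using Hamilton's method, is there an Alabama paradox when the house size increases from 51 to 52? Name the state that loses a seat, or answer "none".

D

At 51 seats: A 19, B 15, C 2, D 3, E 12.
At 52 seats: A 19, B 16, C 2, D 2, E 13.
D drops from 3 to 2.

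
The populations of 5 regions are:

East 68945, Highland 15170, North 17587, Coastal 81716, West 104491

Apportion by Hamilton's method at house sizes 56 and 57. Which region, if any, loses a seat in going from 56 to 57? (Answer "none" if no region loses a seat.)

At 56 seats: East 13, Highland 3, North 4, Coastal 16, West 20.
At 57 seats: East 14, Highland 3, North 3, Coastal 16, West 21.
North drops from 4 to 3.

North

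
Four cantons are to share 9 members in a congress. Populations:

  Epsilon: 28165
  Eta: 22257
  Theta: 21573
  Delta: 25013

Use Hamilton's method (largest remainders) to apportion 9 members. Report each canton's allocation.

Total 97008; standard divisor 97008/9 ≈ 10778.667.
Standard quotas: Epsilon 2.6130, Eta 2.0649, Theta 2.0015, Delta 2.3206.
Lower quotas: Epsilon 2, Eta 2, Theta 2, Delta 2 (sum 8, leaving 1 seat).
Remainders in descending order: Epsilon 0.6130, Delta 0.3206, Eta 0.0649, Theta 0.0015.
The surplus seat goes to Epsilon.

Epsilon: 3; Eta: 2; Theta: 2; Delta: 2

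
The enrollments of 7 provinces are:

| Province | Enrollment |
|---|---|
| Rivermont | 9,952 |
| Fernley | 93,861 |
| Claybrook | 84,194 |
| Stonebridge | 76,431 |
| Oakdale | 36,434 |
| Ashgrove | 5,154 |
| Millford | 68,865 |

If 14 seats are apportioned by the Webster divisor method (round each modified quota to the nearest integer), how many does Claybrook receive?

Standard divisor 374891/14 ≈ 26777.929; standard quotas: Rivermont 0.372, Fernley 3.505, Claybrook 3.144, Stonebridge 2.854, Oakdale 1.361, Ashgrove 0.192, Millford 2.572.
Rounding to the nearest integer gives Rivermont 0, Fernley 4, Claybrook 3, Stonebridge 3, Oakdale 1, Ashgrove 0, Millford 3 — total 14, matching the house size, so no adjustment is needed.
Claybrook receives 3.

3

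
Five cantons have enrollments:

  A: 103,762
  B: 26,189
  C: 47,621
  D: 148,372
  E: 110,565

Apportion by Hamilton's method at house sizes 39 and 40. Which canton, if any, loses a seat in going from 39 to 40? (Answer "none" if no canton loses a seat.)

At 39 seats: A 9, B 3, C 4, D 13, E 10.
At 40 seats: A 10, B 2, C 4, D 14, E 10.
B drops from 3 to 2.

B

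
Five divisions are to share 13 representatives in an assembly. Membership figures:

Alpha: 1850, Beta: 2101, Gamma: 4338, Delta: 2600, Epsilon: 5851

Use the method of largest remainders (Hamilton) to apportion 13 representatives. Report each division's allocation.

Total 16740; standard divisor 16740/13 ≈ 1287.692.
Standard quotas: Alpha 1.4367, Beta 1.6316, Gamma 3.3688, Delta 2.0191, Epsilon 4.5438.
Lower quotas: Alpha 1, Beta 1, Gamma 3, Delta 2, Epsilon 4 (sum 11, leaving 2 seats).
Remainders in descending order: Beta 0.6316, Epsilon 0.5438, Alpha 0.4367, Gamma 0.3688, Delta 0.0191.
Largest remainders: Beta, Epsilon receive the extra seats.

Alpha=1, Beta=2, Gamma=3, Delta=2, Epsilon=5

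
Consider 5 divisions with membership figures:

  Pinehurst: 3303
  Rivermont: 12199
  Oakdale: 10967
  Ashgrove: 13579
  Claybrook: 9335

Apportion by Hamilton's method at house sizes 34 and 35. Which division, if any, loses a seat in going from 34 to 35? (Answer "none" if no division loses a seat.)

Claybrook

At 34 seats: Pinehurst 2, Rivermont 8, Oakdale 8, Ashgrove 9, Claybrook 7.
At 35 seats: Pinehurst 2, Rivermont 9, Oakdale 8, Ashgrove 10, Claybrook 6.
Claybrook drops from 7 to 6.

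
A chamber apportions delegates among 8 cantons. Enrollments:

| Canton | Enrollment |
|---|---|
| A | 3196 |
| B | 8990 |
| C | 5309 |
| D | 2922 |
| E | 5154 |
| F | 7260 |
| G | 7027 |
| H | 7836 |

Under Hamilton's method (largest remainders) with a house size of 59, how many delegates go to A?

4

Standard divisor: 47694 ÷ 59 ≈ 808.373.
Standard quotas: A 3.9536, B 11.1211, C 6.5675, D 3.6147, E 6.3758, F 8.9810, G 8.6928, H 9.6935.
Lower quotas: A 3, B 11, C 6, D 3, E 6, F 8, G 8, H 9 (sum 54, leaving 5 seats).
Remainders in descending order: F 0.9810, A 0.9536, H 0.6935, G 0.6928, D 0.6147, C 0.5675, E 0.3758, B 0.1211.
The surplus seats go to F, A, H, G, D.
A receives 4.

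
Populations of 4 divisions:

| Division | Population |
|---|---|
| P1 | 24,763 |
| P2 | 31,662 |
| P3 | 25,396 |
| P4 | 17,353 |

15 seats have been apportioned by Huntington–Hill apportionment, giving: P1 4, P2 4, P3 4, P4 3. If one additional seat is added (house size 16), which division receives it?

P2

Priority for the next seat is population ÷ (√(s·(s+1))).
Priorities: P1 5537.175, P2 7079.838, P3 5678.718, P4 5009.380.
Highest priority: P2.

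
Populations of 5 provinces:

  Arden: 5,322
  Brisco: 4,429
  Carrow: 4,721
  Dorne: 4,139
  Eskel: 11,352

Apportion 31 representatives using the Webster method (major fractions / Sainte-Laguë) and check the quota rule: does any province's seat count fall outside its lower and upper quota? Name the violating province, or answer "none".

Standard quotas: Arden 5.506, Brisco 4.582, Carrow 4.884, Dorne 4.282, Eskel 11.745.
Webster allocation: Arden 5, Brisco 5, Carrow 5, Dorne 4, Eskel 12.
Every allocation lies between the lower and upper quota.

none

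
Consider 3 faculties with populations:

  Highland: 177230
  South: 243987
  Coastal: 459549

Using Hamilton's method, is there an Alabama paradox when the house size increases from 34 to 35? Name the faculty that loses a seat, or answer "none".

none

At 34 seats: Highland 7, South 9, Coastal 18.
At 35 seats: Highland 7, South 10, Coastal 18.
No faculty's allocation decreased.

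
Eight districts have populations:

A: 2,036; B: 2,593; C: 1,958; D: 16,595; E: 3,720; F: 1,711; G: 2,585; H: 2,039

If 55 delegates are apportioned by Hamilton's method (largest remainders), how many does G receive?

4

Total 33237; standard divisor 33237/55 ≈ 604.309.
Standard quotas: A 3.3691, B 4.2909, C 3.2401, D 27.4611, E 6.1558, F 2.8313, G 4.2776, H 3.3741.
Lower quotas: A 3, B 4, C 3, D 27, E 6, F 2, G 4, H 3 (sum 52, leaving 3 seats).
Remainders in descending order: F 0.8313, D 0.4611, H 0.3741, A 0.3691, B 0.2909, G 0.2776, C 0.2401, E 0.1558.
Largest remainders: F, D, H receive the extra seats.
G receives 4.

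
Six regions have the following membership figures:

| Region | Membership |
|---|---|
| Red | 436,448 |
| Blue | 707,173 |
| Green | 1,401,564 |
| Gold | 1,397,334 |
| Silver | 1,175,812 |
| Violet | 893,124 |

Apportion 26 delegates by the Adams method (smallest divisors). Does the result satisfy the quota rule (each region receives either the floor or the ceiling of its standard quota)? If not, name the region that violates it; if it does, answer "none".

none

Standard quotas: Red 1.888, Blue 3.059, Green 6.062, Gold 6.044, Silver 5.085, Violet 3.863.
Adams allocation: Red 2, Blue 3, Green 6, Gold 6, Silver 5, Violet 4.
Every allocation lies between the lower and upper quota.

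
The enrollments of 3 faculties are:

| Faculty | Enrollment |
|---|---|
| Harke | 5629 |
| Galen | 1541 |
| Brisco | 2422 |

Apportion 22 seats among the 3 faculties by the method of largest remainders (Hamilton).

Harke 13, Galen 3, Brisco 6

Total 9592; standard divisor 9592/22 = 436.
Standard quotas: Harke 12.9106, Galen 3.5344, Brisco 5.5550.
Lower quotas: Harke 12, Galen 3, Brisco 5 (sum 20, leaving 2 seats).
Remainders in descending order: Harke 0.9106, Brisco 0.5550, Galen 0.5344.
Largest remainders: Harke, Brisco receive the extra seats.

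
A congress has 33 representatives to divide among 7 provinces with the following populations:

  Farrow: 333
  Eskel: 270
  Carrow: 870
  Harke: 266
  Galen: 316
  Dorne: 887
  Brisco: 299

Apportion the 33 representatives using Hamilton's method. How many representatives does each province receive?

Standard divisor: 3241 ÷ 33 ≈ 98.212.
Standard quotas: Farrow 3.391, Eskel 2.749, Carrow 8.858, Harke 2.708, Galen 3.218, Dorne 9.031, Brisco 3.044.
Lower quotas: Farrow 3, Eskel 2, Carrow 8, Harke 2, Galen 3, Dorne 9, Brisco 3 (sum 30, leaving 3 seats).
Remainders in descending order: Carrow 0.858, Eskel 0.749, Harke 0.708, Farrow 0.391, Galen 0.218, Brisco 0.044, Dorne 0.031.
Largest remainders: Carrow, Eskel, Harke receive the extra seats.

Farrow: 3, Eskel: 3, Carrow: 9, Harke: 3, Galen: 3, Dorne: 9, Brisco: 3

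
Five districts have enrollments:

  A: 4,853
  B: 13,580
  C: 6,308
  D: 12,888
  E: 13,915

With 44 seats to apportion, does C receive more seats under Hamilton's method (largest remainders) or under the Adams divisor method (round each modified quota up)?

Adams

Hamilton: A 4, B 12, C 5, D 11, E 12.
Adams: A 4, B 11, C 6, D 11, E 12.
C gets 5 under Hamilton and 6 under Adams.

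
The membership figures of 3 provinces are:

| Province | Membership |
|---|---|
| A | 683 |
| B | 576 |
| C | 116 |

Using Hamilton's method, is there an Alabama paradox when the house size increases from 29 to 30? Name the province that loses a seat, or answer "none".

C

At 29 seats: A 14, B 12, C 3.
At 30 seats: A 15, B 13, C 2.
C drops from 3 to 2.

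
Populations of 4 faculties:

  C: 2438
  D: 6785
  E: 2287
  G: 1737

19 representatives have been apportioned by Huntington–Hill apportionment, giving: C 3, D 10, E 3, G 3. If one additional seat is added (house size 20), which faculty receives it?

Priority for the next seat is population ÷ (√(s·(s+1))).
Priorities: C 703.790, D 646.924, E 660.200, G 501.429.
Highest priority: C.

C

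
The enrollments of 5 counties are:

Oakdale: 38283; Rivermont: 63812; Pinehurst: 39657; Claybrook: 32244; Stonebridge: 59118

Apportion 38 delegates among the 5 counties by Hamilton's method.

Oakdale 6; Rivermont 10; Pinehurst 7; Claybrook 5; Stonebridge 10

Standard divisor: 233114 ÷ 38 ≈ 6134.579.
Standard quotas: Oakdale 6.2405, Rivermont 10.4020, Pinehurst 6.4645, Claybrook 5.2561, Stonebridge 9.6368.
Lower quotas: Oakdale 6, Rivermont 10, Pinehurst 6, Claybrook 5, Stonebridge 9 (sum 36, leaving 2 seats).
Remainders in descending order: Stonebridge 0.6368, Pinehurst 0.4645, Rivermont 0.4020, Claybrook 0.2561, Oakdale 0.2405.
Largest remainders: Stonebridge, Pinehurst receive the extra seats.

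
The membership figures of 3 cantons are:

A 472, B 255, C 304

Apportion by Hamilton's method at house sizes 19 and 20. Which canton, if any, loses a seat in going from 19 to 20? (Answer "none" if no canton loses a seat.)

At 19 seats: A 9, B 5, C 5.
At 20 seats: A 9, B 5, C 6.
No canton's allocation decreased.

none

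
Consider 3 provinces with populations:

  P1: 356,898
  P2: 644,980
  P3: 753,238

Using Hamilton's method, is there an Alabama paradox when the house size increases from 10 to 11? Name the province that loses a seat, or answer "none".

none

At 10 seats: P1 2, P2 4, P3 4.
At 11 seats: P1 2, P2 4, P3 5.
No province's allocation decreased.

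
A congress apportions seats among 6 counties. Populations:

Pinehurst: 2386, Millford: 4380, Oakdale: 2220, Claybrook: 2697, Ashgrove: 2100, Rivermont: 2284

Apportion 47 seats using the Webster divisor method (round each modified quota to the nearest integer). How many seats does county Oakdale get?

Standard divisor 16067/47 ≈ 341.851; standard quotas: Pinehurst 6.980, Millford 12.813, Oakdale 6.494, Claybrook 7.889, Ashgrove 6.143, Rivermont 6.681.
Rounding to the nearest integer gives Pinehurst 7, Millford 13, Oakdale 6, Claybrook 8, Ashgrove 6, Rivermont 7 — total 47, matching the house size, so no adjustment is needed.
Oakdale receives 6.

6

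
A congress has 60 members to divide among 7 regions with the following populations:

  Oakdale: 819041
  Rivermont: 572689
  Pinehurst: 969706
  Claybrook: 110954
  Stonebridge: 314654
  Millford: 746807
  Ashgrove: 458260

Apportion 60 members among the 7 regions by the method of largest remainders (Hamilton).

Oakdale 12, Rivermont 9, Pinehurst 14, Claybrook 2, Stonebridge 5, Millford 11, Ashgrove 7

Standard divisor: 3992111 ÷ 60 ≈ 66535.183.
Standard quotas: Oakdale 12.3099, Rivermont 8.6073, Pinehurst 14.5743, Claybrook 1.6676, Stonebridge 4.7291, Millford 11.2242, Ashgrove 6.8875.
Lower quotas: Oakdale 12, Rivermont 8, Pinehurst 14, Claybrook 1, Stonebridge 4, Millford 11, Ashgrove 6 (sum 56, leaving 4 seats).
Remainders in descending order: Ashgrove 0.8875, Stonebridge 0.7291, Claybrook 0.6676, Rivermont 0.6073, Pinehurst 0.5743, Oakdale 0.3099, Millford 0.2242.
Largest remainders: Ashgrove, Stonebridge, Claybrook, Rivermont receive the extra seats.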